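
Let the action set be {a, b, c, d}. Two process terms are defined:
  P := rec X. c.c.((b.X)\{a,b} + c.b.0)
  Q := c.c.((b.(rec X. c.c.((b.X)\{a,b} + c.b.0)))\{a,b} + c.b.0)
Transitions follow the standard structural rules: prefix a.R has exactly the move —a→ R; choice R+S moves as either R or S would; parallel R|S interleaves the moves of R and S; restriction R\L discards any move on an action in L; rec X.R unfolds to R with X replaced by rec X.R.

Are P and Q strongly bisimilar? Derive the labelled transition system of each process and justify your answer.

P ~ Q

LTS(P): 5 reachable states
  u0 = rec X. c.c.((b.X)\{a,b} + c.b.0) :: ··c··> u1
  u1 = c.((b.(rec X. c.c.((b.X)\{a,b} + c.b.0)))\{a,b} + c.b.0) :: ··c··> u2
  u2 = (b.(rec X. c.c.((b.X)\{a,b} + c.b.0)))\{a,b} + c.b.0 :: ··c··> u3
  u3 = b.0 :: ··b··> u4
  u4 = 0 :: stopped
LTS(Q): 5 reachable states
  v0 = c.c.((b.(rec X. c.c.((b.X)\{a,b} + c.b.0)))\{a,b} + c.b.0) :: ··c··> v1
  v1 = c.((b.(rec X. c.c.((b.X)\{a,b} + c.b.0)))\{a,b} + c.b.0) :: ··c··> v2
  v2 = (b.(rec X. c.c.((b.X)\{a,b} + c.b.0)))\{a,b} + c.b.0 :: ··c··> v3
  v3 = b.0 :: ··b··> v4
  v4 = 0 :: stopped
Bisimilarity quotient blocks:
  B0 = {u0, v0}
  B1 = {u1, v1}
  B2 = {u2, v2}
  B3 = {u3, v3}
  B4 = {u4, v4}
u0 ∈ B0, v0 ∈ B0 → same block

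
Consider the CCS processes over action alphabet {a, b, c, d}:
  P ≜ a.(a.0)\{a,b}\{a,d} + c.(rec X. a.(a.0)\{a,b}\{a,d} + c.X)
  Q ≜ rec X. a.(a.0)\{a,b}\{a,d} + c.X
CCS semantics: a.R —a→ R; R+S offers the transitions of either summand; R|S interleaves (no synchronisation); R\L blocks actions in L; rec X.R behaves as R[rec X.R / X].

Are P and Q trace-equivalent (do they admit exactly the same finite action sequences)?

trace-equivalent

LTS(P): 3 reachable states
  s0 = a.(a.0)\{a,b}\{a,d} + c.(rec X. a.(a.0)\{a,b}\{a,d} + c.X) has moves —a→ s1, —c→ s2
  s1 = (a.0)\{a,b}\{a,d} has moves stopped
  s2 = rec X. a.(a.0)\{a,b}\{a,d} + c.X has moves —a→ s1, —c→ s2
LTS(Q): 2 reachable states
  t0 = rec X. a.(a.0)\{a,b}\{a,d} + c.X has moves —a→ t1, —c→ t0
  t1 = (a.0)\{a,b}\{a,d} has moves stopped
Bisimilarity quotient blocks:
  B0 = {s0, s2, t0}
  B1 = {s1, t1}
s0 ∈ B0, t0 ∈ B0 → same block
Bisimilar ⇒ trace-equivalent.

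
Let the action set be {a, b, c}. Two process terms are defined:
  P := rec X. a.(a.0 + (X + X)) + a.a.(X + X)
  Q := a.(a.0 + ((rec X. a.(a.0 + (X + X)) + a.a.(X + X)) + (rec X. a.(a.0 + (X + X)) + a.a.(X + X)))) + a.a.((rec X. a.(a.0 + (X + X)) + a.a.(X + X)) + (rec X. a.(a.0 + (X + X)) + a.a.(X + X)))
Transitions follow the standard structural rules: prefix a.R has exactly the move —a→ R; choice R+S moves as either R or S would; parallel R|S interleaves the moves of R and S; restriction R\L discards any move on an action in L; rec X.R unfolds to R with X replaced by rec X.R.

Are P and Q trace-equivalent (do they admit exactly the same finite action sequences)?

trace-equivalent

P's transition system — 5 states:
  m0 = rec X. a.(a.0 + (X + X)) + a.a.(X + X) | =a=> m1, =a=> m2
  m1 = a.((rec X. a.(a.0 + (X + X)) + a.a.(X + X)) + (rec X. a.(a.0 + (X + X)) + a.a.(X + X))) | =a=> m3
  m2 = a.0 + ((rec X. a.(a.0 + (X + X)) + a.a.(X + X)) + (rec X. a.(a.0 + (X + X)) + a.a.(X + X))) | =a=> m1, =a=> m2, =a=> m4
  m3 = (rec X. a.(a.0 + (X + X)) + a.a.(X + X)) + (rec X. a.(a.0 + (X + X)) + a.a.(X + X)) | =a=> m1, =a=> m2
  m4 = 0 | ·
Q's transition system — 5 states:
  n0 = a.(a.0 + ((rec X. a.(a.0 + (X + X)) + a.a.(X + X)) + (rec X. a.(a.0 + (X + X)) + a.a.(X + X)))) + a.a.((rec X. a.(a.0 + (X + X)) + a.a.(X + X)) + (rec X. a.(a.0 + (X + X)) + a.a.(X + X))) | =a=> n1, =a=> n2
  n1 = a.((rec X. a.(a.0 + (X + X)) + a.a.(X + X)) + (rec X. a.(a.0 + (X + X)) + a.a.(X + X))) | =a=> n3
  n2 = a.0 + ((rec X. a.(a.0 + (X + X)) + a.a.(X + X)) + (rec X. a.(a.0 + (X + X)) + a.a.(X + X))) | =a=> n1, =a=> n2, =a=> n4
  n3 = (rec X. a.(a.0 + (X + X)) + a.a.(X + X)) + (rec X. a.(a.0 + (X + X)) + a.a.(X + X)) | =a=> n1, =a=> n2
  n4 = 0 | ·
Bisimilarity quotient blocks:
  B0 = {m0, m3, n0, n3}
  B1 = {m1, n1}
  B2 = {m2, n2}
  B3 = {m4, n4}
m0 ∈ B0, n0 ∈ B0 → same block
Bisimilar ⇒ trace-equivalent.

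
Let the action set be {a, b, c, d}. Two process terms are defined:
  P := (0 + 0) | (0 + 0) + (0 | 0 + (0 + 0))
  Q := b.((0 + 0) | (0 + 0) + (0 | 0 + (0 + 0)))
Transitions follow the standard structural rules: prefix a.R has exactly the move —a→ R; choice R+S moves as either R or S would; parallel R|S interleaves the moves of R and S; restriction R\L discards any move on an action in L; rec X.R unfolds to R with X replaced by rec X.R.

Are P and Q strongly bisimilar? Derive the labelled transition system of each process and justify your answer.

P ≁ Q

Reachable graph of P (1 states):
  m0 = (0 + 0) | (0 + 0) + (0 | 0 + (0 + 0)) ⊢ deadlocked
Reachable graph of Q (2 states):
  n0 = b.((0 + 0) | (0 + 0) + (0 | 0 + (0 + 0))) ⊢ —b→ n1
  n1 = (0 + 0) | (0 + 0) + (0 | 0 + (0 + 0)) ⊢ deadlocked
Partition-refinement fixed point:
  B0 = {m0, n1}
  B1 = {n0}
m0 ∈ B0, n0 ∈ B1 → different blocks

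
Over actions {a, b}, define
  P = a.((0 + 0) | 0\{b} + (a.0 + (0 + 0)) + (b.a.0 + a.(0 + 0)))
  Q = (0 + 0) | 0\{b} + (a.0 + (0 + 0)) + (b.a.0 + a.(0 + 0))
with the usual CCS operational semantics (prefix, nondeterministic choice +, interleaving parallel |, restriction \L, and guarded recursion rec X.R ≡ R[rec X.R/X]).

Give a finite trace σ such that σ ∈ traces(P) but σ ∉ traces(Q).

P's transition system — 5 states:
  u0 = a.((0 + 0) | 0\{b} + (a.0 + (0 + 0)) + (b.a.0 + a.(0 + 0))) | --a--▸ u1
  u1 = (0 + 0) | 0\{b} + (a.0 + (0 + 0)) + (b.a.0 + a.(0 + 0)) | --a--▸ u2, --a--▸ u3, --b--▸ u4
  u2 = 0 | ·
  u3 = 0 + 0 | ·
  u4 = a.0 | --a--▸ u2
Q's transition system — 4 states:
  v0 = (0 + 0) | 0\{b} + (a.0 + (0 + 0)) + (b.a.0 + a.(0 + 0)) | --a--▸ v1, --a--▸ v2, --b--▸ v3
  v1 = 0 | ·
  v2 = 0 + 0 | ·
  v3 = a.0 | --a--▸ v1
Run σ = ⟨aa⟩ on P: start {u0}
  [1] a ⇒ {u1}
  [2] a ⇒ {u2, u3}
  — P admits the full trace.
Run σ = ⟨aa⟩ on Q: start {v0}
  [1] a ⇒ {v1, v2}
  [2] a ⇒ no successor for Q

aa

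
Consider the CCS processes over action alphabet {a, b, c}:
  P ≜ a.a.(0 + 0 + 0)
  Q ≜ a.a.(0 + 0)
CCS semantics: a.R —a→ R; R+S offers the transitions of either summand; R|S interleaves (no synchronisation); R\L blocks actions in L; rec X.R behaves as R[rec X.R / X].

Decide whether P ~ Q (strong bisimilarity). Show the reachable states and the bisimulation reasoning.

P ~ Q

Reachable graph of P (3 states):
  u0 = a.a.(0 + 0 + 0) → --a--▸ u1
  u1 = a.(0 + 0 + 0) → --a--▸ u2
  u2 = 0 + 0 + 0 → ∅
Reachable graph of Q (3 states):
  v0 = a.a.(0 + 0) → --a--▸ v1
  v1 = a.(0 + 0) → --a--▸ v2
  v2 = 0 + 0 → ∅
Bisimilarity quotient blocks:
  B0 = {u0, v0}
  B1 = {u1, v1}
  B2 = {u2, v2}
u0 ∈ B0, v0 ∈ B0 → same block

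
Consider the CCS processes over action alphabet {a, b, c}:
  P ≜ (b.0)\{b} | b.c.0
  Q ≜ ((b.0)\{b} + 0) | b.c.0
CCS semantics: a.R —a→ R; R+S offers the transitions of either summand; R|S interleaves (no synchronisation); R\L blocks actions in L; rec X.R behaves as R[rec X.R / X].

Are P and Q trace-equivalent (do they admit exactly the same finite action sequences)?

Reachable graph of P (3 states):
  s0 = (b.0)\{b} | b.c.0 ⊢ —b→ s1
  s1 = (b.0)\{b} | c.0 ⊢ —c→ s2
  s2 = (b.0)\{b} | 0 ⊢ deadlocked
Reachable graph of Q (3 states):
  t0 = ((b.0)\{b} + 0) | b.c.0 ⊢ —b→ t1
  t1 = ((b.0)\{b} + 0) | c.0 ⊢ —c→ t2
  t2 = ((b.0)\{b} + 0) | 0 ⊢ deadlocked
Partition-refinement fixed point:
  B0 = {s0, t0}
  B1 = {s1, t1}
  B2 = {s2, t2}
s0 ∈ B0, t0 ∈ B0 → same block
Bisimilar ⇒ trace-equivalent.

traces(P) = traces(Q)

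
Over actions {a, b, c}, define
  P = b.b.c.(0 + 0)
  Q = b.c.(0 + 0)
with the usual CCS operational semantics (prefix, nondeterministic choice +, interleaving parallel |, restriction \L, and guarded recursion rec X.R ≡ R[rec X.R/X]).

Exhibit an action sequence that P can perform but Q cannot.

bb

Reachable graph of P (4 states):
  p0 = b.b.c.(0 + 0) | =b=> p1
  p1 = b.c.(0 + 0) | =b=> p2
  p2 = c.(0 + 0) | =c=> p3
  p3 = 0 + 0 | (no moves)
Reachable graph of Q (3 states):
  q0 = b.c.(0 + 0) | =b=> q1
  q1 = c.(0 + 0) | =c=> q2
  q2 = 0 + 0 | (no moves)
Trace ⟨bb⟩ through P, begin at {p0}:
  [1] b ⇒ {p1}
  [2] b ⇒ {p2}
  ✓ P
Trace ⟨bb⟩ through Q, begin at {q0}:
  [1] b ⇒ {q1}
  [2] b ⇒ ∅  — Q cannot continue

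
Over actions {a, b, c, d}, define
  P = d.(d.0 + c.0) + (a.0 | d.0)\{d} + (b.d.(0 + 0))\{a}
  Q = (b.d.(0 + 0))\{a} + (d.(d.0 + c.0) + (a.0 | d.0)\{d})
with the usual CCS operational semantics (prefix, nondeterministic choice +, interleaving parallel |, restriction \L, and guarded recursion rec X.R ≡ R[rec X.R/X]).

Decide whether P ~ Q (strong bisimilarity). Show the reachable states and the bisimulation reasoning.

bisimilar

P's transition system — 6 states:
  u0 = d.(d.0 + c.0) + (a.0 | d.0)\{d} + (b.d.(0 + 0))\{a} ⊢ ··a··> u1, ··b··> u2, ··d··> u3
  u1 = (0 | d.0)\{d} ⊢ stopped
  u2 = (d.(0 + 0))\{a} ⊢ ··d··> u4
  u3 = d.0 + c.0 ⊢ ··c··> u5, ··d··> u5
  u4 = (0 + 0)\{a} ⊢ stopped
  u5 = 0 ⊢ stopped
Q's transition system — 6 states:
  v0 = (b.d.(0 + 0))\{a} + (d.(d.0 + c.0) + (a.0 | d.0)\{d}) ⊢ ··a··> v1, ··b··> v2, ··d··> v3
  v1 = (0 | d.0)\{d} ⊢ stopped
  v2 = (d.(0 + 0))\{a} ⊢ ··d··> v4
  v3 = d.0 + c.0 ⊢ ··c··> v5, ··d··> v5
  v4 = (0 + 0)\{a} ⊢ stopped
  v5 = 0 ⊢ stopped
Bisimilarity quotient blocks:
  B0 = {u0, v0}
  B1 = {u2, v2}
  B2 = {u1, u4, u5, v1, v4, v5}
  B3 = {u3, v3}
u0 ∈ B0, v0 ∈ B0 → same block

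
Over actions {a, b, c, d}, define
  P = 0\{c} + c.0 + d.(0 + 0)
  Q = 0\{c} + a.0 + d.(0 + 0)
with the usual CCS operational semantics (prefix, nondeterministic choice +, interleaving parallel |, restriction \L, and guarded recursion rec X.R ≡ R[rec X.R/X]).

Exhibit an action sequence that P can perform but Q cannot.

c

P's transition system — 3 states:
  m0 = 0\{c} + c.0 + d.(0 + 0) ⊢ ··c··> m1, ··d··> m2
  m1 = 0 ⊢ ·
  m2 = 0 + 0 ⊢ ·
Q's transition system — 3 states:
  n0 = 0\{c} + a.0 + d.(0 + 0) ⊢ ··a··> n1, ··d··> n2
  n1 = 0 ⊢ ·
  n2 = 0 + 0 ⊢ ·
Run σ = ⟨c⟩ on P: start {m0}
  after c @ step 1: {m1}
  ✓ P
Run σ = ⟨c⟩ on Q: start {n0}
  after c @ step 1: no successor for Q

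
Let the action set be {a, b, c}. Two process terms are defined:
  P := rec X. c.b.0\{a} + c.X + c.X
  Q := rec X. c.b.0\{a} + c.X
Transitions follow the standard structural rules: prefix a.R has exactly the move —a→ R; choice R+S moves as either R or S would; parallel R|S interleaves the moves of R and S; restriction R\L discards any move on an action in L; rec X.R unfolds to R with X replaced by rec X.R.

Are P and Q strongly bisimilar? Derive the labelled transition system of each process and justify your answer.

bisimilar

LTS(P): 3 reachable states
  s0 = rec X. c.b.0\{a} + c.X + c.X → --c--▸ s0, --c--▸ s1
  s1 = b.0\{a} → --b--▸ s2
  s2 = 0\{a} → ·
LTS(Q): 3 reachable states
  t0 = rec X. c.b.0\{a} + c.X → --c--▸ t0, --c--▸ t1
  t1 = b.0\{a} → --b--▸ t2
  t2 = 0\{a} → ·
Partition-refinement fixed point:
  B0 = {s0, t0}
  B1 = {s1, t1}
  B2 = {s2, t2}
s0 ∈ B0, t0 ∈ B0 → same block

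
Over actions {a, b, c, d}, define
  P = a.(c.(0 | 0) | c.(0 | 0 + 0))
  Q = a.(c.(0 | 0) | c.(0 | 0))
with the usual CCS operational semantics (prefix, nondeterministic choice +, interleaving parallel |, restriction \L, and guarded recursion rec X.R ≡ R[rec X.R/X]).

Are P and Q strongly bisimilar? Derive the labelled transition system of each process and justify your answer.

bisimilar

P's transition system — 5 states:
  m0 = a.(c.(0 | 0) | c.(0 | 0 + 0)) → ··a··> m1
  m1 = c.(0 | 0) | c.(0 | 0 + 0) → ··c··> m2, ··c··> m3
  m2 = 0 | 0 | c.(0 | 0 + 0) → ··c··> m4
  m3 = c.(0 | 0) | (0 | 0 + 0) → ··c··> m4
  m4 = 0 | 0 | (0 | 0 + 0) → deadlocked
Q's transition system — 5 states:
  n0 = a.(c.(0 | 0) | c.(0 | 0)) → ··a··> n1
  n1 = c.(0 | 0) | c.(0 | 0) → ··c··> n2, ··c··> n3
  n2 = 0 | 0 | c.(0 | 0) → ··c··> n4
  n3 = c.(0 | 0) | (0 | 0) → ··c··> n4
  n4 = 0 | 0 | (0 | 0) → deadlocked
Coarsest stable partition (strong bisimilarity classes):
  B0 = {m0, n0}
  B1 = {m1, n1}
  B2 = {m2, m3, n2, n3}
  B3 = {m4, n4}
m0 ∈ B0, n0 ∈ B0 → same block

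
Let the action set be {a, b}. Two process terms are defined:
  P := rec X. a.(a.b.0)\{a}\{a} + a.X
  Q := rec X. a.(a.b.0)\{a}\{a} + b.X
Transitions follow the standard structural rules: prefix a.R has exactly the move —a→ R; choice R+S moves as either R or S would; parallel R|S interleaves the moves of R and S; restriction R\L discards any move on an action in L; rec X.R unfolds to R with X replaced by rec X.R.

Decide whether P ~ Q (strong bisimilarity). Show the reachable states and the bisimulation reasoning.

NO

P's transition system — 2 states:
  s0 = rec X. a.(a.b.0)\{a}\{a} + a.X → —a→ s0, —a→ s1
  s1 = (a.b.0)\{a}\{a} → ·
Q's transition system — 2 states:
  t0 = rec X. a.(a.b.0)\{a}\{a} + b.X → —a→ t1, —b→ t0
  t1 = (a.b.0)\{a}\{a} → ·
Bisimilarity quotient blocks:
  B0 = {s0}
  B1 = {s1, t1}
  B2 = {t0}
s0 ∈ B0, t0 ∈ B2 → different blocks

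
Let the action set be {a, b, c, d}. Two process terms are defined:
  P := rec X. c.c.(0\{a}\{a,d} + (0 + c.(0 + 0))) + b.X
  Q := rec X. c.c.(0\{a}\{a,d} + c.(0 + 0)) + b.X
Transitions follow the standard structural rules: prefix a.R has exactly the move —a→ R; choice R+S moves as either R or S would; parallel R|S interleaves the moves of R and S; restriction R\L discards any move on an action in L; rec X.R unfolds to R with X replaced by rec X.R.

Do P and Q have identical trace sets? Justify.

trace-equivalent

LTS(P): 4 reachable states
  m0 = rec X. c.c.(0\{a}\{a,d} + (0 + c.(0 + 0))) + b.X → --b--▸ m0, --c--▸ m1
  m1 = c.(0\{a}\{a,d} + (0 + c.(0 + 0))) → --c--▸ m2
  m2 = 0\{a}\{a,d} + (0 + c.(0 + 0)) → --c--▸ m3
  m3 = 0 + 0 → ∅
LTS(Q): 4 reachable states
  n0 = rec X. c.c.(0\{a}\{a,d} + c.(0 + 0)) + b.X → --b--▸ n0, --c--▸ n1
  n1 = c.(0\{a}\{a,d} + c.(0 + 0)) → --c--▸ n2
  n2 = 0\{a}\{a,d} + c.(0 + 0) → --c--▸ n3
  n3 = 0 + 0 → ∅
Partition-refinement fixed point:
  B0 = {m0, n0}
  B1 = {m1, n1}
  B2 = {m2, n2}
  B3 = {m3, n3}
m0 ∈ B0, n0 ∈ B0 → same block
Bisimilar ⇒ trace-equivalent.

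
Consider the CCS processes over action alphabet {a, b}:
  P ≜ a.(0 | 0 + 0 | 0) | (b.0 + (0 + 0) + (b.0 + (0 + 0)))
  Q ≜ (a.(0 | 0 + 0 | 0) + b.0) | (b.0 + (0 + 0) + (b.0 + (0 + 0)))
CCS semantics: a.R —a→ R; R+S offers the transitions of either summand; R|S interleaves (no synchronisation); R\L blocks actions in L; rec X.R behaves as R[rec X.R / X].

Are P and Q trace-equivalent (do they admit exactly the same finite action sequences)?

P's transition system — 4 states:
  m0 = a.(0 | 0 + 0 | 0) | (b.0 + (0 + 0) + (b.0 + (0 + 0))) has moves =a=> m1, =b=> m2
  m1 = (0 | 0 + 0 | 0) | (b.0 + (0 + 0) + (b.0 + (0 + 0))) has moves =b=> m3
  m2 = a.(0 | 0 + 0 | 0) | 0 has moves =a=> m3
  m3 = (0 | 0 + 0 | 0) | 0 has moves ∅
Q's transition system — 6 states:
  n0 = (a.(0 | 0 + 0 | 0) + b.0) | (b.0 + (0 + 0) + (b.0 + (0 + 0))) has moves =a=> n1, =b=> n2, =b=> n3
  n1 = (0 | 0 + 0 | 0) | (b.0 + (0 + 0) + (b.0 + (0 + 0))) has moves =b=> n4
  n2 = (a.(0 | 0 + 0 | 0) + b.0) | 0 has moves =a=> n4, =b=> n5
  n3 = 0 | (b.0 + (0 + 0) + (b.0 + (0 + 0))) has moves =b=> n5
  n4 = (0 | 0 + 0 | 0) | 0 has moves ∅
  n5 = 0 | 0 has moves ∅
Executing bb from Q (initial set {n0}):
  after b @ step 1: {n2, n3}
  after b @ step 2: {n5}
  — Q admits the full trace.
Executing bb from P (initial set {m0}):
  after b @ step 1: {m2}
  after b @ step 2: ∅ (P stuck)

NO — witness ⟨bb⟩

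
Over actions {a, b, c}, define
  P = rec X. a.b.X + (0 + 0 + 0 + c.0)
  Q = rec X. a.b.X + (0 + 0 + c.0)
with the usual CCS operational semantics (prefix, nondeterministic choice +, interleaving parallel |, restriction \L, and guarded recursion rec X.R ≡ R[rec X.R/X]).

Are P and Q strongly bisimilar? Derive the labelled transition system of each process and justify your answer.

bisimilar

P's transition system — 3 states:
  u0 = rec X. a.b.X + (0 + 0 + 0 + c.0) → --a--▸ u1, --c--▸ u2
  u1 = b.(rec X. a.b.X + (0 + 0 + 0 + c.0)) → --b--▸ u0
  u2 = 0 → (no moves)
Q's transition system — 3 states:
  v0 = rec X. a.b.X + (0 + 0 + c.0) → --a--▸ v1, --c--▸ v2
  v1 = b.(rec X. a.b.X + (0 + 0 + c.0)) → --b--▸ v0
  v2 = 0 → (no moves)
Bisimilarity quotient blocks:
  B0 = {u0, v0}
  B1 = {u1, v1}
  B2 = {u2, v2}
u0 ∈ B0, v0 ∈ B0 → same block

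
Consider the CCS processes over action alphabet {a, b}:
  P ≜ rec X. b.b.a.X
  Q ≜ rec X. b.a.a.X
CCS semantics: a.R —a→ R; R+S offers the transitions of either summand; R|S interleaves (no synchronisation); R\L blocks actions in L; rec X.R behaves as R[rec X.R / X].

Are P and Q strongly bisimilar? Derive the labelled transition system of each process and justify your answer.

Reachable graph of P (3 states):
  p0 = rec X. b.b.a.X ⊢ ··b··> p1
  p1 = b.a.(rec X. b.b.a.X) ⊢ ··b··> p2
  p2 = a.(rec X. b.b.a.X) ⊢ ··a··> p0
Reachable graph of Q (3 states):
  q0 = rec X. b.a.a.X ⊢ ··b··> q1
  q1 = a.a.(rec X. b.a.a.X) ⊢ ··a··> q2
  q2 = a.(rec X. b.a.a.X) ⊢ ··a··> q0
Partition-refinement fixed point:
  B0 = {p0}
  B1 = {p1}
  B2 = {p2}
  B3 = {q0}
  B4 = {q1}
  B5 = {q2}
p0 ∈ B0, q0 ∈ B3 → different blocks

NO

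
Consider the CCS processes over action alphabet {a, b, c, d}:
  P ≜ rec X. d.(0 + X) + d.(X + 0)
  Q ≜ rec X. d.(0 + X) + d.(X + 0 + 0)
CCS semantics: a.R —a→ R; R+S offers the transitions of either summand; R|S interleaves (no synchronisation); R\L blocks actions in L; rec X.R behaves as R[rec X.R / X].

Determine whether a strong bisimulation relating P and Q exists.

LTS(P): 3 reachable states
  m0 = rec X. d.(0 + X) + d.(X + 0) ⊢ —d→ m1, —d→ m2
  m1 = (rec X. d.(0 + X) + d.(X + 0)) + 0 ⊢ —d→ m1, —d→ m2
  m2 = 0 + (rec X. d.(0 + X) + d.(X + 0)) ⊢ —d→ m1, —d→ m2
LTS(Q): 3 reachable states
  n0 = rec X. d.(0 + X) + d.(X + 0 + 0) ⊢ —d→ n1, —d→ n2
  n1 = (rec X. d.(0 + X) + d.(X + 0 + 0)) + 0 + 0 ⊢ —d→ n1, —d→ n2
  n2 = 0 + (rec X. d.(0 + X) + d.(X + 0 + 0)) ⊢ —d→ n1, —d→ n2
Bisimilarity quotient blocks:
  B0 = {m0, m1, m2, n0, n1, n2}
m0 ∈ B0, n0 ∈ B0 → same block

P ~ Q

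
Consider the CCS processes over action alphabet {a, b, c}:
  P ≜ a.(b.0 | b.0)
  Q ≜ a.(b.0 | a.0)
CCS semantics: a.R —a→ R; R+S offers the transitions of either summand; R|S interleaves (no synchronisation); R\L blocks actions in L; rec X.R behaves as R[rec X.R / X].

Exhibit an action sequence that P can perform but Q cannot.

abb

Reachable graph of P (5 states):
  u0 = a.(b.0 | b.0) ⊢ =a=> u1
  u1 = b.0 | b.0 ⊢ =b=> u2, =b=> u3
  u2 = 0 | b.0 ⊢ =b=> u4
  u3 = b.0 | 0 ⊢ =b=> u4
  u4 = 0 | 0 ⊢ ∅
Reachable graph of Q (5 states):
  v0 = a.(b.0 | a.0) ⊢ =a=> v1
  v1 = b.0 | a.0 ⊢ =a=> v2, =b=> v3
  v2 = b.0 | 0 ⊢ =b=> v4
  v3 = 0 | a.0 ⊢ =a=> v4
  v4 = 0 | 0 ⊢ ∅
Run σ = ⟨abb⟩ on P: start {u0}
  step 1 (a): {u1}
  step 2 (b): {u2, u3}
  step 3 (b): {u4}
  P completes σ.
Run σ = ⟨abb⟩ on Q: start {v0}
  step 1 (a): {v1}
  step 2 (b): {v3}
  step 3 (b): ∅ (Q stuck)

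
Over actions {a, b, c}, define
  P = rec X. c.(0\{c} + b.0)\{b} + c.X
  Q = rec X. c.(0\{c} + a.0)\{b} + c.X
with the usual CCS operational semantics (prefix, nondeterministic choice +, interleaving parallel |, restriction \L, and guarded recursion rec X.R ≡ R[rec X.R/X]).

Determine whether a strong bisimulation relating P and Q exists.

not bisimilar

LTS(P): 2 reachable states
  s0 = rec X. c.(0\{c} + b.0)\{b} + c.X has moves —c→ s0, —c→ s1
  s1 = (0\{c} + b.0)\{b} has moves ·
LTS(Q): 3 reachable states
  t0 = rec X. c.(0\{c} + a.0)\{b} + c.X has moves —c→ t0, —c→ t1
  t1 = (0\{c} + a.0)\{b} has moves —a→ t2
  t2 = 0\{b} has moves ·
Coarsest stable partition (strong bisimilarity classes):
  B0 = {s0}
  B1 = {s1, t2}
  B2 = {t0}
  B3 = {t1}
s0 ∈ B0, t0 ∈ B2 → different blocks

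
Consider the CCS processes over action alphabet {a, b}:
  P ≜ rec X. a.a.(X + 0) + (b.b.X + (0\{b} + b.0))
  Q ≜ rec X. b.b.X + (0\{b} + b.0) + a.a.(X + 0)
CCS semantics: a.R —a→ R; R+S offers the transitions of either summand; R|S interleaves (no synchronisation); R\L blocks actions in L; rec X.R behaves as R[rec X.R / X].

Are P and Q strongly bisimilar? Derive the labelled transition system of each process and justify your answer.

Reachable graph of P (5 states):
  u0 = rec X. a.a.(X + 0) + (b.b.X + (0\{b} + b.0)) :: ··a··> u1, ··b··> u2, ··b··> u3
  u1 = a.((rec X. a.a.(X + 0) + (b.b.X + (0\{b} + b.0))) + 0) :: ··a··> u4
  u2 = 0 :: (no moves)
  u3 = b.(rec X. a.a.(X + 0) + (b.b.X + (0\{b} + b.0))) :: ··b··> u0
  u4 = (rec X. a.a.(X + 0) + (b.b.X + (0\{b} + b.0))) + 0 :: ··a··> u1, ··b··> u2, ··b··> u3
Reachable graph of Q (5 states):
  v0 = rec X. b.b.X + (0\{b} + b.0) + a.a.(X + 0) :: ··a··> v1, ··b··> v2, ··b··> v3
  v1 = a.((rec X. b.b.X + (0\{b} + b.0) + a.a.(X + 0)) + 0) :: ··a··> v4
  v2 = 0 :: (no moves)
  v3 = b.(rec X. b.b.X + (0\{b} + b.0) + a.a.(X + 0)) :: ··b··> v0
  v4 = (rec X. b.b.X + (0\{b} + b.0) + a.a.(X + 0)) + 0 :: ··a··> v1, ··b··> v2, ··b··> v3
Coarsest stable partition (strong bisimilarity classes):
  B0 = {u0, u4, v0, v4}
  B1 = {u2, v2}
  B2 = {u3, v3}
  B3 = {u1, v1}
u0 ∈ B0, v0 ∈ B0 → same block

P ~ Q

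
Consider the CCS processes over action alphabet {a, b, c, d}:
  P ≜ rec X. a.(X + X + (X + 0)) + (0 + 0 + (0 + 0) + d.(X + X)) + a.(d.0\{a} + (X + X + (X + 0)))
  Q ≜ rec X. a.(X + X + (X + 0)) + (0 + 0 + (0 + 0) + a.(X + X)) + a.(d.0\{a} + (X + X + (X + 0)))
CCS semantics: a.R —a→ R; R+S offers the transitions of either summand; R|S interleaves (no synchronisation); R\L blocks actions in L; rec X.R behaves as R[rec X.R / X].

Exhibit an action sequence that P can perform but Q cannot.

d

LTS(P): 5 reachable states
  u0 = rec X. a.(X + X + (X + 0)) + (0 + 0 + (0 + 0) + d.(X + X)) + a.(d.0\{a} + (X + X + (X + 0))) ⊢ =a=> u1, =a=> u2, =d=> u3
  u1 = (rec X. a.(X + X + (X + 0)) + (0 + 0 + (0 + 0) + d.(X + X)) + a.(d.0\{a} + (X + X + (X + 0)))) + (rec X. a.(X + X + (X + 0)) + (0 + 0 + (0 + 0) + d.(X + X)) + a.(d.0\{a} + (X + X + (X + 0)))) + ((rec X. a.(X + X + (X + 0)) + (0 + 0 + (0 + 0) + d.(X + X)) + a.(d.0\{a} + (X + X + (X + 0)))) + 0) ⊢ =a=> u1, =a=> u2, =d=> u3
  u2 = d.0\{a} + ((rec X. a.(X + X + (X + 0)) + (0 + 0 + (0 + 0) + d.(X + X)) + a.(d.0\{a} + (X + X + (X + 0)))) + (rec X. a.(X + X + (X + 0)) + (0 + 0 + (0 + 0) + d.(X + X)) + a.(d.0\{a} + (X + X + (X + 0)))) + ((rec X. a.(X + X + (X + 0)) + (0 + 0 + (0 + 0) + d.(X + X)) + a.(d.0\{a} + (X + X + (X + 0)))) + 0)) ⊢ =a=> u1, =a=> u2, =d=> u3, =d=> u4
  u3 = (rec X. a.(X + X + (X + 0)) + (0 + 0 + (0 + 0) + d.(X + X)) + a.(d.0\{a} + (X + X + (X + 0)))) + (rec X. a.(X + X + (X + 0)) + (0 + 0 + (0 + 0) + d.(X + X)) + a.(d.0\{a} + (X + X + (X + 0)))) ⊢ =a=> u1, =a=> u2, =d=> u3
  u4 = 0\{a} ⊢ ·
LTS(Q): 5 reachable states
  v0 = rec X. a.(X + X + (X + 0)) + (0 + 0 + (0 + 0) + a.(X + X)) + a.(d.0\{a} + (X + X + (X + 0))) ⊢ =a=> v1, =a=> v2, =a=> v3
  v1 = (rec X. a.(X + X + (X + 0)) + (0 + 0 + (0 + 0) + a.(X + X)) + a.(d.0\{a} + (X + X + (X + 0)))) + (rec X. a.(X + X + (X + 0)) + (0 + 0 + (0 + 0) + a.(X + X)) + a.(d.0\{a} + (X + X + (X + 0)))) ⊢ =a=> v1, =a=> v2, =a=> v3
  v2 = (rec X. a.(X + X + (X + 0)) + (0 + 0 + (0 + 0) + a.(X + X)) + a.(d.0\{a} + (X + X + (X + 0)))) + (rec X. a.(X + X + (X + 0)) + (0 + 0 + (0 + 0) + a.(X + X)) + a.(d.0\{a} + (X + X + (X + 0)))) + ((rec X. a.(X + X + (X + 0)) + (0 + 0 + (0 + 0) + a.(X + X)) + a.(d.0\{a} + (X + X + (X + 0)))) + 0) ⊢ =a=> v1, =a=> v2, =a=> v3
  v3 = d.0\{a} + ((rec X. a.(X + X + (X + 0)) + (0 + 0 + (0 + 0) + a.(X + X)) + a.(d.0\{a} + (X + X + (X + 0)))) + (rec X. a.(X + X + (X + 0)) + (0 + 0 + (0 + 0) + a.(X + X)) + a.(d.0\{a} + (X + X + (X + 0)))) + ((rec X. a.(X + X + (X + 0)) + (0 + 0 + (0 + 0) + a.(X + X)) + a.(d.0\{a} + (X + X + (X + 0)))) + 0)) ⊢ =a=> v1, =a=> v2, =a=> v3, =d=> v4
  v4 = 0\{a} ⊢ ·
Run σ = ⟨d⟩ on P: start {u0}
  step 1 (d): {u3}
  — P admits the full trace.
Run σ = ⟨d⟩ on Q: start {v0}
  step 1 (d): no successor for Q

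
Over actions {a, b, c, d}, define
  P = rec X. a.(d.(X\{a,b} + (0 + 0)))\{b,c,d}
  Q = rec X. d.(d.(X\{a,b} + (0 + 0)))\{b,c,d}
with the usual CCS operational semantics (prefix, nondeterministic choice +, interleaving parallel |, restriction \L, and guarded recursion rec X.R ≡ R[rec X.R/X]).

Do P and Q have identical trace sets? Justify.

NO — witness ⟨a⟩

Reachable graph of P (2 states):
  s0 = rec X. a.(d.(X\{a,b} + (0 + 0)))\{b,c,d} has moves -a-> s1
  s1 = (d.((rec X. a.(d.(X\{a,b} + (0 + 0)))\{b,c,d})\{a,b} + (0 + 0)))\{b,c,d} has moves ·
Reachable graph of Q (2 states):
  t0 = rec X. d.(d.(X\{a,b} + (0 + 0)))\{b,c,d} has moves -d-> t1
  t1 = (d.((rec X. d.(d.(X\{a,b} + (0 + 0)))\{b,c,d})\{a,b} + (0 + 0)))\{b,c,d} has moves ·
Executing a from P (initial set {s0}):
  [1] a ⇒ {s1}
  — P admits the full trace.
Executing a from Q (initial set {t0}):
  [1] a ⇒ ∅  — Q cannot continue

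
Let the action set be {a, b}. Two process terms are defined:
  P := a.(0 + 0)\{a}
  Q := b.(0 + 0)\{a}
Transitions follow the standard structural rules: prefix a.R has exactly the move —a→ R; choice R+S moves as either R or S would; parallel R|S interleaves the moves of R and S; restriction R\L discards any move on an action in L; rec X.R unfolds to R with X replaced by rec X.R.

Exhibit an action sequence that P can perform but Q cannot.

P's transition system — 2 states:
  s0 = a.(0 + 0)\{a} has moves -a-> s1
  s1 = (0 + 0)\{a} has moves stopped
Q's transition system — 2 states:
  t0 = b.(0 + 0)\{a} has moves -b-> t1
  t1 = (0 + 0)\{a} has moves stopped
Executing a from P (initial set {s0}):
  after a @ step 1: {s1}
  — P admits the full trace.
Executing a from Q (initial set {t0}):
  after a @ step 1: ∅ (Q stuck)

a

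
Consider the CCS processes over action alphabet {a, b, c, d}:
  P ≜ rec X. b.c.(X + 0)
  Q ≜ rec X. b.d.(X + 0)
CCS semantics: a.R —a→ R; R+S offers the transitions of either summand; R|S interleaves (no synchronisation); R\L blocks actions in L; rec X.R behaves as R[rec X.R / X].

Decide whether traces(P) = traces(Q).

P's transition system — 3 states:
  s0 = rec X. b.c.(X + 0) | =b=> s1
  s1 = c.((rec X. b.c.(X + 0)) + 0) | =c=> s2
  s2 = (rec X. b.c.(X + 0)) + 0 | =b=> s1
Q's transition system — 3 states:
  t0 = rec X. b.d.(X + 0) | =b=> t1
  t1 = d.((rec X. b.d.(X + 0)) + 0) | =d=> t2
  t2 = (rec X. b.d.(X + 0)) + 0 | =b=> t1
Executing bc from P (initial set {s0}):
  [1] b ⇒ {s1}
  [2] c ⇒ {s2}
  — P admits the full trace.
Executing bc from Q (initial set {t0}):
  [1] b ⇒ {t1}
  [2] c ⇒ no successor for Q

trace-distinct — witness ⟨bc⟩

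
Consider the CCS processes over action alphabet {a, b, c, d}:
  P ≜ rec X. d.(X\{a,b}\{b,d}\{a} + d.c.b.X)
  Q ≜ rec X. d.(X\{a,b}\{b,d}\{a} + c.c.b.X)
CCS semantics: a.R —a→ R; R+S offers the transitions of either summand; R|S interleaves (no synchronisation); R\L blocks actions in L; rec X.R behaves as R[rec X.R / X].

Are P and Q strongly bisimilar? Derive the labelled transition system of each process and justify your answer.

NO

P's transition system — 4 states:
  p0 = rec X. d.(X\{a,b}\{b,d}\{a} + d.c.b.X) :: ··d··> p1
  p1 = (rec X. d.(X\{a,b}\{b,d}\{a} + d.c.b.X))\{a,b}\{b,d}\{a} + d.c.b.(rec X. d.(X\{a,b}\{b,d}\{a} + d.c.b.X)) :: ··d··> p2
  p2 = c.b.(rec X. d.(X\{a,b}\{b,d}\{a} + d.c.b.X)) :: ··c··> p3
  p3 = b.(rec X. d.(X\{a,b}\{b,d}\{a} + d.c.b.X)) :: ··b··> p0
Q's transition system — 4 states:
  q0 = rec X. d.(X\{a,b}\{b,d}\{a} + c.c.b.X) :: ··d··> q1
  q1 = (rec X. d.(X\{a,b}\{b,d}\{a} + c.c.b.X))\{a,b}\{b,d}\{a} + c.c.b.(rec X. d.(X\{a,b}\{b,d}\{a} + c.c.b.X)) :: ··c··> q2
  q2 = c.b.(rec X. d.(X\{a,b}\{b,d}\{a} + c.c.b.X)) :: ··c··> q3
  q3 = b.(rec X. d.(X\{a,b}\{b,d}\{a} + c.c.b.X)) :: ··b··> q0
Partition-refinement fixed point:
  B0 = {p0}
  B1 = {p1}
  B2 = {p2}
  B3 = {p3}
  B4 = {q0}
  B5 = {q1}
  B6 = {q2}
  B7 = {q3}
p0 ∈ B0, q0 ∈ B4 → different blocks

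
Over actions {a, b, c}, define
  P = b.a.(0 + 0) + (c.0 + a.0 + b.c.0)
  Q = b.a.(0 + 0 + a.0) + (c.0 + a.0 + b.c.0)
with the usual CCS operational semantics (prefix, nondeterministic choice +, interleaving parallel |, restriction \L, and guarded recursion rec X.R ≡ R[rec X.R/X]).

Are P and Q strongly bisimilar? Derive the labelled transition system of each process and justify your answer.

P ≁ Q

P's transition system — 5 states:
  m0 = b.a.(0 + 0) + (c.0 + a.0 + b.c.0) :: =a=> m1, =b=> m2, =b=> m3, =c=> m1
  m1 = 0 :: (no moves)
  m2 = a.(0 + 0) :: =a=> m4
  m3 = c.0 :: =c=> m1
  m4 = 0 + 0 :: (no moves)
Q's transition system — 5 states:
  n0 = b.a.(0 + 0 + a.0) + (c.0 + a.0 + b.c.0) :: =a=> n1, =b=> n2, =b=> n3, =c=> n1
  n1 = 0 :: (no moves)
  n2 = a.(0 + 0 + a.0) :: =a=> n4
  n3 = c.0 :: =c=> n1
  n4 = 0 + 0 + a.0 :: =a=> n1
Bisimilarity quotient blocks:
  B0 = {m0}
  B1 = {m1, m4, n1}
  B2 = {m3, n3}
  B3 = {m2, n4}
  B4 = {n0}
  B5 = {n2}
m0 ∈ B0, n0 ∈ B4 → different blocks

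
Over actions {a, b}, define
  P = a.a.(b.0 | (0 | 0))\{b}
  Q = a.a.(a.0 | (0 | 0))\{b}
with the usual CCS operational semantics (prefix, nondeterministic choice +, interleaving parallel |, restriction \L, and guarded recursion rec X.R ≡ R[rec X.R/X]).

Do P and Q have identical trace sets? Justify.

trace-distinct — witness ⟨aaa⟩

P's transition system — 3 states:
  m0 = a.a.(b.0 | (0 | 0))\{b} ⊢ -a-> m1
  m1 = a.(b.0 | (0 | 0))\{b} ⊢ -a-> m2
  m2 = (b.0 | (0 | 0))\{b} ⊢ deadlocked
Q's transition system — 4 states:
  n0 = a.a.(a.0 | (0 | 0))\{b} ⊢ -a-> n1
  n1 = a.(a.0 | (0 | 0))\{b} ⊢ -a-> n2
  n2 = (a.0 | (0 | 0))\{b} ⊢ -a-> n3
  n3 = (0 | (0 | 0))\{b} ⊢ deadlocked
Trace ⟨aaa⟩ through Q, begin at {n0}:
  step 1 (a): {n1}
  step 2 (a): {n2}
  step 3 (a): {n3}
  — Q admits the full trace.
Trace ⟨aaa⟩ through P, begin at {m0}:
  step 1 (a): {m1}
  step 2 (a): {m2}
  step 3 (a): ∅  — P cannot continue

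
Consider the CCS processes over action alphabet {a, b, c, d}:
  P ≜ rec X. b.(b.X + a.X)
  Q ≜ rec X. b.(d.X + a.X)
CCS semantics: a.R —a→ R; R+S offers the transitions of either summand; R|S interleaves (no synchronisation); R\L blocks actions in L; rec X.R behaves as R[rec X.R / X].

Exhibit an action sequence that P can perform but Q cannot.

Reachable graph of P (2 states):
  p0 = rec X. b.(b.X + a.X) → -b-> p1
  p1 = b.(rec X. b.(b.X + a.X)) + a.(rec X. b.(b.X + a.X)) → -a-> p0, -b-> p0
Reachable graph of Q (2 states):
  q0 = rec X. b.(d.X + a.X) → -b-> q1
  q1 = d.(rec X. b.(d.X + a.X)) + a.(rec X. b.(d.X + a.X)) → -a-> q0, -d-> q0
Run σ = ⟨bb⟩ on P: start {p0}
  after b @ step 1: {p1}
  after b @ step 2: {p0}
  ✓ P
Run σ = ⟨bb⟩ on Q: start {q0}
  after b @ step 1: {q1}
  after b @ step 2: no successor for Q

bb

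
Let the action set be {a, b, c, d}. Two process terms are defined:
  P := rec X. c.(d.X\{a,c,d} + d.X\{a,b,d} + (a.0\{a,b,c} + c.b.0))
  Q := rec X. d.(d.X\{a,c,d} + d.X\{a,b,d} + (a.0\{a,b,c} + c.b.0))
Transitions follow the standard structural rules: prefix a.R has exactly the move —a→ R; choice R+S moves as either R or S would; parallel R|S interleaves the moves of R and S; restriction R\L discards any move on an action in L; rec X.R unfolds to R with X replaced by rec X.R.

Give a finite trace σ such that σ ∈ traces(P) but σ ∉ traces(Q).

c

P's transition system — 9 states:
  u0 = rec X. c.(d.X\{a,c,d} + d.X\{a,b,d} + (a.0\{a,b,c} + c.b.0)) ⊢ --c--▸ u1
  u1 = d.(rec X. c.(d.X\{a,c,d} + d.X\{a,b,d} + (a.0\{a,b,c} + c.b.0)))\{a,c,d} + d.(rec X. c.(d.X\{a,c,d} + d.X\{a,b,d} + (a.0\{a,b,c} + c.b.0)))\{a,b,d} + (a.0\{a,b,c} + c.b.0) ⊢ --a--▸ u2, --c--▸ u3, --d--▸ u4, --d--▸ u5
  u2 = 0\{a,b,c} ⊢ (no moves)
  u3 = b.0 ⊢ --b--▸ u6
  u4 = (rec X. c.(d.X\{a,c,d} + d.X\{a,b,d} + (a.0\{a,b,c} + c.b.0)))\{a,b,d} ⊢ --c--▸ u7
  u5 = (rec X. c.(d.X\{a,c,d} + d.X\{a,b,d} + (a.0\{a,b,c} + c.b.0)))\{a,c,d} ⊢ (no moves)
  u6 = 0 ⊢ (no moves)
  u7 = (d.(rec X. c.(d.X\{a,c,d} + d.X\{a,b,d} + (a.0\{a,b,c} + c.b.0)))\{a,c,d} + d.(rec X. c.(d.X\{a,c,d} + d.X\{a,b,d} + (a.0\{a,b,c} + c.b.0)))\{a,b,d} + (a.0\{a,b,c} + c.b.0))\{a,b,d} ⊢ --c--▸ u8
  u8 = (b.0)\{a,b,d} ⊢ (no moves)
Q's transition system — 7 states:
  v0 = rec X. d.(d.X\{a,c,d} + d.X\{a,b,d} + (a.0\{a,b,c} + c.b.0)) ⊢ --d--▸ v1
  v1 = d.(rec X. d.(d.X\{a,c,d} + d.X\{a,b,d} + (a.0\{a,b,c} + c.b.0)))\{a,c,d} + d.(rec X. d.(d.X\{a,c,d} + d.X\{a,b,d} + (a.0\{a,b,c} + c.b.0)))\{a,b,d} + (a.0\{a,b,c} + c.b.0) ⊢ --a--▸ v2, --c--▸ v3, --d--▸ v4, --d--▸ v5
  v2 = 0\{a,b,c} ⊢ (no moves)
  v3 = b.0 ⊢ --b--▸ v6
  v4 = (rec X. d.(d.X\{a,c,d} + d.X\{a,b,d} + (a.0\{a,b,c} + c.b.0)))\{a,b,d} ⊢ (no moves)
  v5 = (rec X. d.(d.X\{a,c,d} + d.X\{a,b,d} + (a.0\{a,b,c} + c.b.0)))\{a,c,d} ⊢ (no moves)
  v6 = 0 ⊢ (no moves)
Run σ = ⟨c⟩ on P: start {u0}
  [1] c ⇒ {u1}
  ✓ P
Run σ = ⟨c⟩ on Q: start {v0}
  [1] c ⇒ no successor for Q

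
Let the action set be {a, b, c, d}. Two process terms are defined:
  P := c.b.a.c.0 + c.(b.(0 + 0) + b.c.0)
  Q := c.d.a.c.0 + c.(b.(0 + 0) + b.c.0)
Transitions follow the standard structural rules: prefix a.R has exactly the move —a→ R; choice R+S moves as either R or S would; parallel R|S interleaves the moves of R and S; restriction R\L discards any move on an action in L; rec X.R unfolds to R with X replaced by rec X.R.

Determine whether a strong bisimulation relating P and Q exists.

NO

Reachable graph of P (7 states):
  s0 = c.b.a.c.0 + c.(b.(0 + 0) + b.c.0) :: =c=> s1, =c=> s2
  s1 = b.(0 + 0) + b.c.0 :: =b=> s3, =b=> s4
  s2 = b.a.c.0 :: =b=> s5
  s3 = 0 + 0 :: (no moves)
  s4 = c.0 :: =c=> s6
  s5 = a.c.0 :: =a=> s4
  s6 = 0 :: (no moves)
Reachable graph of Q (7 states):
  t0 = c.d.a.c.0 + c.(b.(0 + 0) + b.c.0) :: =c=> t1, =c=> t2
  t1 = b.(0 + 0) + b.c.0 :: =b=> t3, =b=> t4
  t2 = d.a.c.0 :: =d=> t5
  t3 = 0 + 0 :: (no moves)
  t4 = c.0 :: =c=> t6
  t5 = a.c.0 :: =a=> t4
  t6 = 0 :: (no moves)
Partition-refinement fixed point:
  B0 = {s0}
  B1 = {s1, t1}
  B2 = {s4, t4}
  B3 = {s3, s6, t3, t6}
  B4 = {s2}
  B5 = {s5, t5}
  B6 = {t0}
  B7 = {t2}
s0 ∈ B0, t0 ∈ B6 → different blocks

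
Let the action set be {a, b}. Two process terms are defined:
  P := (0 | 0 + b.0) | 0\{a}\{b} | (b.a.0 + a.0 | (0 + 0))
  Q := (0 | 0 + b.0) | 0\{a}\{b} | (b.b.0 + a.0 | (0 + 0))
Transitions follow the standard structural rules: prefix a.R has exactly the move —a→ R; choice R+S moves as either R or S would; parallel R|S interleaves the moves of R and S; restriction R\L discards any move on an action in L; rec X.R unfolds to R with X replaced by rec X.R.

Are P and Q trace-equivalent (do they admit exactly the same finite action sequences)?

P's transition system — 8 states:
  u0 = (0 | 0 + b.0) | 0\{a}\{b} | (b.a.0 + a.0 | (0 + 0)) → --a--▸ u1, --b--▸ u2, --b--▸ u3
  u1 = (0 | 0 + b.0) | 0\{a}\{b} | (0 | (0 + 0)) → --b--▸ u4
  u2 = (0 | 0 + b.0) | 0\{a}\{b} | a.0 → --a--▸ u5, --b--▸ u6
  u3 = 0 | 0\{a}\{b} | (b.a.0 + a.0 | (0 + 0)) → --a--▸ u4, --b--▸ u6
  u4 = 0 | 0\{a}\{b} | (0 | (0 + 0)) → ∅
  u5 = (0 | 0 + b.0) | 0\{a}\{b} | 0 → --b--▸ u7
  u6 = 0 | 0\{a}\{b} | a.0 → --a--▸ u7
  u7 = 0 | 0\{a}\{b} | 0 → ∅
Q's transition system — 8 states:
  v0 = (0 | 0 + b.0) | 0\{a}\{b} | (b.b.0 + a.0 | (0 + 0)) → --a--▸ v1, --b--▸ v2, --b--▸ v3
  v1 = (0 | 0 + b.0) | 0\{a}\{b} | (0 | (0 + 0)) → --b--▸ v4
  v2 = (0 | 0 + b.0) | 0\{a}\{b} | b.0 → --b--▸ v5, --b--▸ v6
  v3 = 0 | 0\{a}\{b} | (b.b.0 + a.0 | (0 + 0)) → --a--▸ v4, --b--▸ v6
  v4 = 0 | 0\{a}\{b} | (0 | (0 + 0)) → ∅
  v5 = (0 | 0 + b.0) | 0\{a}\{b} | 0 → --b--▸ v7
  v6 = 0 | 0\{a}\{b} | b.0 → --b--▸ v7
  v7 = 0 | 0\{a}\{b} | 0 → ∅
Executing bab from P (initial set {u0}):
  [1] b ⇒ {u2, u3}
  [2] a ⇒ {u4, u5}
  [3] b ⇒ {u7}
  — P admits the full trace.
Executing bab from Q (initial set {v0}):
  [1] b ⇒ {v2, v3}
  [2] a ⇒ {v4}
  [3] b ⇒ ∅ (Q stuck)

trace-distinct — witness ⟨bab⟩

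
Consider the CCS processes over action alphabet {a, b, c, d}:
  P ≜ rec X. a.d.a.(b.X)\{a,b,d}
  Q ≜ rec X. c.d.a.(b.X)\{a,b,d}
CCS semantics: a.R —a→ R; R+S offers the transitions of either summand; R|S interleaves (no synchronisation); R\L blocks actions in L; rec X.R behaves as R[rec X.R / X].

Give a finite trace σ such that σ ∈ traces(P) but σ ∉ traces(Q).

Reachable graph of P (4 states):
  p0 = rec X. a.d.a.(b.X)\{a,b,d} :: ··a··> p1
  p1 = d.a.(b.(rec X. a.d.a.(b.X)\{a,b,d}))\{a,b,d} :: ··d··> p2
  p2 = a.(b.(rec X. a.d.a.(b.X)\{a,b,d}))\{a,b,d} :: ··a··> p3
  p3 = (b.(rec X. a.d.a.(b.X)\{a,b,d}))\{a,b,d} :: deadlocked
Reachable graph of Q (4 states):
  q0 = rec X. c.d.a.(b.X)\{a,b,d} :: ··c··> q1
  q1 = d.a.(b.(rec X. c.d.a.(b.X)\{a,b,d}))\{a,b,d} :: ··d··> q2
  q2 = a.(b.(rec X. c.d.a.(b.X)\{a,b,d}))\{a,b,d} :: ··a··> q3
  q3 = (b.(rec X. c.d.a.(b.X)\{a,b,d}))\{a,b,d} :: deadlocked
Run σ = ⟨a⟩ on P: start {p0}
  step 1 (a): {p1}
  P completes σ.
Run σ = ⟨a⟩ on Q: start {q0}
  step 1 (a): ∅  — Q cannot continue

a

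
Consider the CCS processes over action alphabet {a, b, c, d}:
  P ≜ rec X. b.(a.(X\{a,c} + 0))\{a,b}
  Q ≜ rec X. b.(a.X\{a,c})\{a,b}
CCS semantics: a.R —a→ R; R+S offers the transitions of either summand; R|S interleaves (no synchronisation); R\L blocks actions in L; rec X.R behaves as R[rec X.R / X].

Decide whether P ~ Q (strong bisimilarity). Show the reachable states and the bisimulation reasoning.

LTS(P): 2 reachable states
  p0 = rec X. b.(a.(X\{a,c} + 0))\{a,b} :: —b→ p1
  p1 = (a.((rec X. b.(a.(X\{a,c} + 0))\{a,b})\{a,c} + 0))\{a,b} :: ·
LTS(Q): 2 reachable states
  q0 = rec X. b.(a.X\{a,c})\{a,b} :: —b→ q1
  q1 = (a.(rec X. b.(a.X\{a,c})\{a,b})\{a,c})\{a,b} :: ·
Partition-refinement fixed point:
  B0 = {p0, q0}
  B1 = {p1, q1}
p0 ∈ B0, q0 ∈ B0 → same block

P ~ Q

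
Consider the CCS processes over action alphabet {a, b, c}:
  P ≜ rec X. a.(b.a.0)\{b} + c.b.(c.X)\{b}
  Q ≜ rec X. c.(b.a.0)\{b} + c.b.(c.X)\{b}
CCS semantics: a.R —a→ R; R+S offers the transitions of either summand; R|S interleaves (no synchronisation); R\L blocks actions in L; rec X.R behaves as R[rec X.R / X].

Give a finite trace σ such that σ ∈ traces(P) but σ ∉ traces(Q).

Reachable graph of P (7 states):
  m0 = rec X. a.(b.a.0)\{b} + c.b.(c.X)\{b} :: -a-> m1, -c-> m2
  m1 = (b.a.0)\{b} :: (no moves)
  m2 = b.(c.(rec X. a.(b.a.0)\{b} + c.b.(c.X)\{b}))\{b} :: -b-> m3
  m3 = (c.(rec X. a.(b.a.0)\{b} + c.b.(c.X)\{b}))\{b} :: -c-> m4
  m4 = (rec X. a.(b.a.0)\{b} + c.b.(c.X)\{b})\{b} :: -a-> m5, -c-> m6
  m5 = (b.a.0)\{b}\{b} :: (no moves)
  m6 = (b.(c.(rec X. a.(b.a.0)\{b} + c.b.(c.X)\{b}))\{b})\{b} :: (no moves)
Reachable graph of Q (7 states):
  n0 = rec X. c.(b.a.0)\{b} + c.b.(c.X)\{b} :: -c-> n1, -c-> n2
  n1 = (b.a.0)\{b} :: (no moves)
  n2 = b.(c.(rec X. c.(b.a.0)\{b} + c.b.(c.X)\{b}))\{b} :: -b-> n3
  n3 = (c.(rec X. c.(b.a.0)\{b} + c.b.(c.X)\{b}))\{b} :: -c-> n4
  n4 = (rec X. c.(b.a.0)\{b} + c.b.(c.X)\{b})\{b} :: -c-> n5, -c-> n6
  n5 = (b.(c.(rec X. c.(b.a.0)\{b} + c.b.(c.X)\{b}))\{b})\{b} :: (no moves)
  n6 = (b.a.0)\{b}\{b} :: (no moves)
Run σ = ⟨a⟩ on P: start {m0}
  [1] a ⇒ {m1}
  — P admits the full trace.
Run σ = ⟨a⟩ on Q: start {n0}
  [1] a ⇒ ∅  — Q cannot continue

a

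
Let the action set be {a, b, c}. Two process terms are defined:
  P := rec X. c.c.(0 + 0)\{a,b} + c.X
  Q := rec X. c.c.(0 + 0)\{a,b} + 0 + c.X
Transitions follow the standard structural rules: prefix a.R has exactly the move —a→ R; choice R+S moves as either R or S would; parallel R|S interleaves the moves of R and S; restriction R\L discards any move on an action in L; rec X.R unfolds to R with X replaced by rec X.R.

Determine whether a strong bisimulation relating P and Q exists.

LTS(P): 3 reachable states
  p0 = rec X. c.c.(0 + 0)\{a,b} + c.X ⊢ —c→ p0, —c→ p1
  p1 = c.(0 + 0)\{a,b} ⊢ —c→ p2
  p2 = (0 + 0)\{a,b} ⊢ stopped
LTS(Q): 3 reachable states
  q0 = rec X. c.c.(0 + 0)\{a,b} + 0 + c.X ⊢ —c→ q0, —c→ q1
  q1 = c.(0 + 0)\{a,b} ⊢ —c→ q2
  q2 = (0 + 0)\{a,b} ⊢ stopped
Partition-refinement fixed point:
  B0 = {p0, q0}
  B1 = {p1, q1}
  B2 = {p2, q2}
p0 ∈ B0, q0 ∈ B0 → same block

YES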